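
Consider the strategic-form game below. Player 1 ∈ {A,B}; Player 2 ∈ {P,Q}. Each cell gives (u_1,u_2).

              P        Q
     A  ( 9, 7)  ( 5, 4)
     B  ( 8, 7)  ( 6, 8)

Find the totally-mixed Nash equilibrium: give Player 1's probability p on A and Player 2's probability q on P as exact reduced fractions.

P1 indiff ⇒ q·9+(1-q)·5 = q·8+(1-q)·6 ⇒ q(1) = (1-q)(1) ⇒ q = 1/2
P2 indiff ⇒ p·7+(1-p)·7 = p·4+(1-p)·8 ⇒ p(3) = (1-p)(1) ⇒ p = 1/4

P1 mixes 1/4 on A; P2 mixes 1/2 on P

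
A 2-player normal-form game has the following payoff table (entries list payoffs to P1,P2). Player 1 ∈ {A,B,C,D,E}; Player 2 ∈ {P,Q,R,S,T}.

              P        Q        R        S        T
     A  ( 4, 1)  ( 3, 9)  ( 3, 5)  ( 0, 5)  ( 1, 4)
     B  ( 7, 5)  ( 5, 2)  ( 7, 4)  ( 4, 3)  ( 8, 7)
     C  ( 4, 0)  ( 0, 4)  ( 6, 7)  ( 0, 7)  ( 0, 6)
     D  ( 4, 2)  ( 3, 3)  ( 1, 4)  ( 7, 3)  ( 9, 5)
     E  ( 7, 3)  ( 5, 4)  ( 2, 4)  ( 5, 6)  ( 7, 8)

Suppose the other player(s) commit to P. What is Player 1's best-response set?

u_1(A vs P) = 4
u_1(B vs P) = 7
u_1(C vs P) = 4
u_1(D vs P) = 4
u_1(E vs P) = 7
max payoff 7 at {B,E}

P1 best: {B,E}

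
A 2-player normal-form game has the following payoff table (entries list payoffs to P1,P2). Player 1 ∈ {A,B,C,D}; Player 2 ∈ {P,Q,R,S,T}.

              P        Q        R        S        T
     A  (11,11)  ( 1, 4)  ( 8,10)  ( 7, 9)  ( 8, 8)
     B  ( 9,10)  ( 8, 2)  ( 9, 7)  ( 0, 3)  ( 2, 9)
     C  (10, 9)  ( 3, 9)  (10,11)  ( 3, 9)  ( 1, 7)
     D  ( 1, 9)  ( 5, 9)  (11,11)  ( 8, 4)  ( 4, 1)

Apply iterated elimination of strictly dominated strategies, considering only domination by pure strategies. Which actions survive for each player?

P2 drop Q (R beats it: A:10>4 B:7>2 C:11>9 D:11>9)
P2 drop S (R beats it: A:10>9 B:7>3 C:11>9 D:11>4)
P2 drop T (P beats it: A:11>8 B:10>9 C:9>7 D:9>1)
P1 drop B (C beats it: P:10>9 R:10>9)
P1→{A,C,D} P2→{P,R}

Survivors P1:{A,C,D} P2:{P,R}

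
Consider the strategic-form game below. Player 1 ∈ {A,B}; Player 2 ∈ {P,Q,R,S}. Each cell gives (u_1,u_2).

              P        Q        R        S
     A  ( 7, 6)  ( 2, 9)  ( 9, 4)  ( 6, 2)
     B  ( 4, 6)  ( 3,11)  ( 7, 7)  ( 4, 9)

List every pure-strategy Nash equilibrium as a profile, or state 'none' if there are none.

(A,P): not NE [P2→Q gives 9>6]
(A,Q): not NE [P1→B gives 3>2]
(A,R): not NE [P2→Q gives 9>4]
(A,S): not NE [P2→Q gives 9>2]
(B,P): not NE [P1→A gives 7>4; P2→Q gives 11>6]
(B,Q): NE
(B,R): not NE [P1→A gives 9>7; P2→Q gives 11>7]
(B,S): not NE [P1→A gives 6>4; P2→Q gives 11>9]

NE set: (B,Q)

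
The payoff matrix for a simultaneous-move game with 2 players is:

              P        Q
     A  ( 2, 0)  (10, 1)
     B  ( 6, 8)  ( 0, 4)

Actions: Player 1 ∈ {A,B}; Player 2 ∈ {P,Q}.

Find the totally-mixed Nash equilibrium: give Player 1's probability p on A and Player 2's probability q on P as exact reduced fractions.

P1 indiff ⇒ q·2+(1-q)·10 = q·6+(1-q)·0 ⇒ q(-4) = (1-q)(-10) ⇒ q = 5/7
P2 indiff ⇒ p·0+(1-p)·8 = p·1+(1-p)·4 ⇒ p(-1) = (1-p)(-4) ⇒ p = 4/5

p=4/5, q=5/7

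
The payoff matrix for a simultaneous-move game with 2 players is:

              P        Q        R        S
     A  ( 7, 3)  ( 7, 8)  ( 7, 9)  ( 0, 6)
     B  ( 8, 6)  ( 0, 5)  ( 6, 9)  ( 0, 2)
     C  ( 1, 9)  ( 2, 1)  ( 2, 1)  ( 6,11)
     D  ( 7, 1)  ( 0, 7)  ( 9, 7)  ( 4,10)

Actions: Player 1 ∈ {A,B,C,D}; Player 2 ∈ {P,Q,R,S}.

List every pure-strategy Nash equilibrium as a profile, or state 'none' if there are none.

Nash profiles: (C,S)

(A,P): not NE [P1→B gives 8>7; P2→R gives 9>3]
(A,Q): not NE [P2→R gives 9>8]
(A,R): not NE [P1→D gives 9>7]
(A,S): not NE [P1→C gives 6>0; P2→R gives 9>6]
(B,P): not NE [P2→R gives 9>6]
(B,Q): not NE [P1→A gives 7>0; P2→R gives 9>5]
(B,R): not NE [P1→D gives 9>6]
(B,S): not NE [P1→C gives 6>0; P2→R gives 9>2]
(C,P): not NE [P1→B gives 8>1; P2→S gives 11>9]
(C,Q): not NE [P1→A gives 7>2; P2→S gives 11>1]
(C,R): not NE [P1→D gives 9>2; P2→S gives 11>1]
(C,S): NE
(D,P): not NE [P1→B gives 8>7; P2→S gives 10>1]
(D,Q): not NE [P1→A gives 7>0; P2→S gives 10>7]
(D,R): not NE [P2→S gives 10>7]
(D,S): not NE [P1→C gives 6>4]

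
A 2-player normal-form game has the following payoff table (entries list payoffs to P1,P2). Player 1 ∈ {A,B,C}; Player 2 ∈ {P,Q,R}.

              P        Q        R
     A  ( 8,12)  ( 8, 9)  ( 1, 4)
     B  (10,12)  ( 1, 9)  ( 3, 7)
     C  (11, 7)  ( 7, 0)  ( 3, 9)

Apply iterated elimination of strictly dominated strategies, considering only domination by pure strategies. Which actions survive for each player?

IESDS → P1:{B,C} P2:{P,R}

P2 drop Q (P beats it: A:12>9 B:12>9 C:7>0)
P1 drop A (B beats it: P:10>8 R:3>1)
P1→{B,C} P2→{P,R}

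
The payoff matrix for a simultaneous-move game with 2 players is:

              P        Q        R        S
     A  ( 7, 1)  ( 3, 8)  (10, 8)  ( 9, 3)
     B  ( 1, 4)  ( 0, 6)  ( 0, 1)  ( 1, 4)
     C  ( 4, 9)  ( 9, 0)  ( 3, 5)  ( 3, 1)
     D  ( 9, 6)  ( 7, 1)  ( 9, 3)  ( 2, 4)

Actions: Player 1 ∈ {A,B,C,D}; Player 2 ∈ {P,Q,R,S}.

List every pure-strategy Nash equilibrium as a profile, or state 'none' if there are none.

Nash profiles: (A,R), (D,P)

(A,P): not NE [P1→D gives 9>7; P2→R gives 8>1]
(A,Q): not NE [P1→C gives 9>3]
(A,R): NE
(A,S): not NE [P2→R gives 8>3]
(B,P): not NE [P1→D gives 9>1; P2→Q gives 6>4]
(B,Q): not NE [P1→C gives 9>0]
(B,R): not NE [P1→A gives 10>0; P2→Q gives 6>1]
(B,S): not NE [P1→A gives 9>1; P2→Q gives 6>4]
(C,P): not NE [P1→D gives 9>4]
(C,Q): not NE [P2→P gives 9>0]
(C,R): not NE [P1→A gives 10>3; P2→P gives 9>5]
(C,S): not NE [P1→A gives 9>3; P2→P gives 9>1]
(D,P): NE
(D,Q): not NE [P1→C gives 9>7; P2→P gives 6>1]
(D,R): not NE [P1→A gives 10>9; P2→P gives 6>3]
(D,S): not NE [P1→A gives 9>2; P2→P gives 6>4]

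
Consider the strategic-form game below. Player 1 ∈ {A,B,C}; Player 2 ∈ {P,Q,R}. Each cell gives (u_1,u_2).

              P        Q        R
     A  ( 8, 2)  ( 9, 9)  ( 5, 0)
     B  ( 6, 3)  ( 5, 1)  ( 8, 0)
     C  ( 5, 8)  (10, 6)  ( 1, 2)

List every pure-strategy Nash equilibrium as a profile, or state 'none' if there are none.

PSNE: ∅

(A,P): not NE [P2→Q gives 9>2]
(A,Q): not NE [P1→C gives 10>9]
(A,R): not NE [P1→B gives 8>5; P2→Q gives 9>0]
(B,P): not NE [P1→A gives 8>6]
(B,Q): not NE [P1→C gives 10>5; P2→P gives 3>1]
(B,R): not NE [P2→P gives 3>0]
(C,P): not NE [P1→A gives 8>5]
(C,Q): not NE [P2→P gives 8>6]
(C,R): not NE [P1→B gives 8>1; P2→P gives 8>2]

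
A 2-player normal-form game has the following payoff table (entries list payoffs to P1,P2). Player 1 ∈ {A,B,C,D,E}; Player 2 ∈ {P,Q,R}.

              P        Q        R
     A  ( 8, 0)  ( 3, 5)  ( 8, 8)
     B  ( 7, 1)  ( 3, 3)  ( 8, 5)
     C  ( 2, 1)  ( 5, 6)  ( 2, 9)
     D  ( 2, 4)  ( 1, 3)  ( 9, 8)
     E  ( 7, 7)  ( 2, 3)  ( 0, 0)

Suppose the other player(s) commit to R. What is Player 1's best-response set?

argmax u_1 = {D}

u_1(A vs R) = 8
u_1(B vs R) = 8
u_1(C vs R) = 2
u_1(D vs R) = 9
u_1(E vs R) = 0
max payoff 9 at {D}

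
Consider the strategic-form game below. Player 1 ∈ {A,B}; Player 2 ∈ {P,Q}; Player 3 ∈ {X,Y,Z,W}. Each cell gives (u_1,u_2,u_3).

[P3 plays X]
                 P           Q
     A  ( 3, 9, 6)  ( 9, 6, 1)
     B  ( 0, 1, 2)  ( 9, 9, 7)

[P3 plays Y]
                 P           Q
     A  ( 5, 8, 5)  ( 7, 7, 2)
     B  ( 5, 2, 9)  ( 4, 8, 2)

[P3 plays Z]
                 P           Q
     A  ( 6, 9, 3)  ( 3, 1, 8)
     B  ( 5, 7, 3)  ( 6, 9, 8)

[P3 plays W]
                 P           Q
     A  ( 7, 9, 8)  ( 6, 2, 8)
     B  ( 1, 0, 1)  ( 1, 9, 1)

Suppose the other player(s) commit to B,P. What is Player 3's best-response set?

P3 best: {Y}

u_3(X vs B,P) = 2
u_3(Y vs B,P) = 9
u_3(Z vs B,P) = 3
u_3(W vs B,P) = 1
max payoff 9 at {Y}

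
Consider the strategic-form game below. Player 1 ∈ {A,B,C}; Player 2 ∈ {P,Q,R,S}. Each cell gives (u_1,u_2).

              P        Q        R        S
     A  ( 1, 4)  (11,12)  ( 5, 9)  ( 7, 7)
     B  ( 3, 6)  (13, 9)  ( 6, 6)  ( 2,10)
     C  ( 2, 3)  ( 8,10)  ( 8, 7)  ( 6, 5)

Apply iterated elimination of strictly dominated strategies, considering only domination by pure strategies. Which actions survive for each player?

P2 drop P (Q beats it: A:12>4 B:9>6 C:10>3)
P2 drop R (Q beats it: A:12>9 B:9>6 C:10>7)
P1 drop C (A beats it: Q:11>8 S:7>6)
P1→{A,B} P2→{Q,S}

IESDS → P1:{A,B} P2:{Q,S}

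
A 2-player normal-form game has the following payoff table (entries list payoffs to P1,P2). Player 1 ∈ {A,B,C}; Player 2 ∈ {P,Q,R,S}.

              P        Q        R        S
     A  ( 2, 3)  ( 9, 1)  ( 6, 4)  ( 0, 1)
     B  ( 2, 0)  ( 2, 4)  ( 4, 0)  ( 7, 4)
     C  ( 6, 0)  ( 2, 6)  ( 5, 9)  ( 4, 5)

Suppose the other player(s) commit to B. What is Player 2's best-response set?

u_2(P vs B) = 0
u_2(Q vs B) = 4
u_2(R vs B) = 0
u_2(S vs B) = 4
max payoff 4 at {Q,S}

argmax u_2 = {Q,S}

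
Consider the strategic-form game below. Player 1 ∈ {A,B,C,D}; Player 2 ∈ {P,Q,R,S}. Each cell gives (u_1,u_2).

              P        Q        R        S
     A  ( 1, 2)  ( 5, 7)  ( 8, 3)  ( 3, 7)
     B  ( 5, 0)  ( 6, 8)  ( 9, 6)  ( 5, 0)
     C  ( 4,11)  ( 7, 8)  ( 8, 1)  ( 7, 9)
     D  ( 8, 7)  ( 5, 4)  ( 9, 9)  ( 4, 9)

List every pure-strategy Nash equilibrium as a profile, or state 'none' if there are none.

(A,P): not NE [P1→D gives 8>1; P2→S gives 7>2]
(A,Q): not NE [P1→C gives 7>5]
(A,R): not NE [P1→D gives 9>8; P2→S gives 7>3]
(A,S): not NE [P1→C gives 7>3]
(B,P): not NE [P1→D gives 8>5; P2→Q gives 8>0]
(B,Q): not NE [P1→C gives 7>6]
(B,R): not NE [P2→Q gives 8>6]
(B,S): not NE [P1→C gives 7>5; P2→Q gives 8>0]
(C,P): not NE [P1→D gives 8>4]
(C,Q): not NE [P2→P gives 11>8]
(C,R): not NE [P1→D gives 9>8; P2→P gives 11>1]
(C,S): not NE [P2→P gives 11>9]
(D,P): not NE [P2→S gives 9>7]
(D,Q): not NE [P1→C gives 7>5; P2→S gives 9>4]
(D,R): NE
(D,S): not NE [P1→C gives 7>4]

NE set: (D,R)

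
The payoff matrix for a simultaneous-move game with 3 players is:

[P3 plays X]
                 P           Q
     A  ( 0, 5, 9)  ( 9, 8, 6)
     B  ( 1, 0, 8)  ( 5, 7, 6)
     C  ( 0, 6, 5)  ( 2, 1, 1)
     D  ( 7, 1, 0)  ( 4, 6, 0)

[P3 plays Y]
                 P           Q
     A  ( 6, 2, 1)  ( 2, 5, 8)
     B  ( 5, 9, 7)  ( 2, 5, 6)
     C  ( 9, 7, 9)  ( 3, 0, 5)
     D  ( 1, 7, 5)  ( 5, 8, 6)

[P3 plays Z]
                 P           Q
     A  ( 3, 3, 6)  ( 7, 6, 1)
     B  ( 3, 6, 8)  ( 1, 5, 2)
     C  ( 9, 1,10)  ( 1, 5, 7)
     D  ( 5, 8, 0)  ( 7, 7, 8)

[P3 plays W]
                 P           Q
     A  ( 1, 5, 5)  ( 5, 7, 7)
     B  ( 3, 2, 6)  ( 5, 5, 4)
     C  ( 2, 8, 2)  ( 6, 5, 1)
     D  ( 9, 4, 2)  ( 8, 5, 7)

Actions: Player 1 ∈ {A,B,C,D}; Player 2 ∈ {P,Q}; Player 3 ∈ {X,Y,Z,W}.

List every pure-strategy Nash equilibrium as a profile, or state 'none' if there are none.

No pure NE.

(A,P,X): not NE [P1→D gives 7>0; P2→Q gives 8>5]
(A,P,Y): not NE [P1→C gives 9>6; P2→Q gives 5>2; P3→X gives 9>1]
(A,P,Z): not NE [P1→C gives 9>3; P2→Q gives 6>3; P3→X gives 9>6]
(A,P,W): not NE [P1→D gives 9>1; P2→Q gives 7>5; P3→X gives 9>5]
(A,Q,X): not NE [P3→Y gives 8>6]
(A,Q,Y): not NE [P1→D gives 5>2]
(A,Q,Z): not NE [P3→Y gives 8>1]
(A,Q,W): not NE [P1→D gives 8>5; P3→Y gives 8>7]
(B,P,X): not NE [P1→D gives 7>1; P2→Q gives 7>0]
(B,P,Y): not NE [P1→C gives 9>5; P3→Z gives 8>7]
(B,P,Z): not NE [P1→C gives 9>3]
(B,P,W): not NE [P1→D gives 9>3; P2→Q gives 5>2; P3→Z gives 8>6]
(B,Q,X): not NE [P1→A gives 9>5]
(B,Q,Y): not NE [P1→D gives 5>2; P2→P gives 9>5]
(B,Q,Z): not NE [P1→D gives 7>1; P2→P gives 6>5; P3→Y gives 6>2]
(B,Q,W): not NE [P1→D gives 8>5; P3→Y gives 6>4]
(C,P,X): not NE [P1→D gives 7>0; P3→Z gives 10>5]
(C,P,Y): not NE [P3→Z gives 10>9]
(C,P,Z): not NE [P2→Q gives 5>1]
(C,P,W): not NE [P1→D gives 9>2; P3→Z gives 10>2]
(C,Q,X): not NE [P1→A gives 9>2; P2→P gives 6>1; P3→Z gives 7>1]
(C,Q,Y): not NE [P1→D gives 5>3; P2→P gives 7>0; P3→Z gives 7>5]
(C,Q,Z): not NE [P1→D gives 7>1]
(C,Q,W): not NE [P1→D gives 8>6; P2→P gives 8>5; P3→Z gives 7>1]
(D,P,X): not NE [P2→Q gives 6>1; P3→Y gives 5>0]
(D,P,Y): not NE [P1→C gives 9>1; P2→Q gives 8>7]
(D,P,Z): not NE [P1→C gives 9>5; P3→Y gives 5>0]
(D,P,W): not NE [P2→Q gives 5>4; P3→Y gives 5>2]
(D,Q,X): not NE [P1→A gives 9>4; P3→Z gives 8>0]
(D,Q,Y): not NE [P3→Z gives 8>6]
(D,Q,Z): not NE [P2→P gives 8>7]
(D,Q,W): not NE [P3→Z gives 8>7]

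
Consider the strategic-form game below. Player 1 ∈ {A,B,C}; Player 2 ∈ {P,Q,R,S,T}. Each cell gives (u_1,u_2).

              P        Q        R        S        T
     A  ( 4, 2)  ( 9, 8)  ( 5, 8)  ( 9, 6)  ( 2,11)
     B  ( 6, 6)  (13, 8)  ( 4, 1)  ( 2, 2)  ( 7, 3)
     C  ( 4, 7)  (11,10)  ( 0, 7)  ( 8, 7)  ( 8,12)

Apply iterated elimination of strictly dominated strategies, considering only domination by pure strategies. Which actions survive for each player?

P2 drop P (Q beats it: A:8>2 B:8>6 C:10>7)
P2 drop R (T beats it: A:11>8 B:3>1 C:12>7)
P2 drop S (Q beats it: A:8>6 B:8>2 C:10>7)
P1 drop A (B beats it: Q:13>9 T:7>2)
P1→{B,C} P2→{Q,T}

IESDS → P1:{B,C} P2:{Q,T}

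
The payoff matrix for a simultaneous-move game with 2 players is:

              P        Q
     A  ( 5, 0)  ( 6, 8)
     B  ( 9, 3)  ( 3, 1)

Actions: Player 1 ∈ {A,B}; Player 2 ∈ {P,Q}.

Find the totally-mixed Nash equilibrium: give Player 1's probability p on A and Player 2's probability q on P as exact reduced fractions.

P1 indiff ⇒ q·5+(1-q)·6 = q·9+(1-q)·3 ⇒ q(-4) = (1-q)(-3) ⇒ q = 3/7
P2 indiff ⇒ p·0+(1-p)·3 = p·8+(1-p)·1 ⇒ p(-8) = (1-p)(-2) ⇒ p = 1/5

(p,q) = (1/5, 3/7)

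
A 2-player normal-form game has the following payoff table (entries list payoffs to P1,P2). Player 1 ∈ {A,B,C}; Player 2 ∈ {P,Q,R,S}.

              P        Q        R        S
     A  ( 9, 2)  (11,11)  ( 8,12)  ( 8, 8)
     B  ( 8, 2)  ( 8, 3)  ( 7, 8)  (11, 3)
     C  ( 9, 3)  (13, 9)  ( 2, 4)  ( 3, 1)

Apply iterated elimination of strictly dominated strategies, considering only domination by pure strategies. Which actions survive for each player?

P2 drop P (Q beats it: A:11>2 B:3>2 C:9>3)
P2 drop S (R beats it: A:12>8 B:8>3 C:4>1)
P1 drop B (A beats it: Q:11>8 R:8>7)
P1→{A,C} P2→{Q,R}

Remaining: P1:{A,C} P2:{Q,R}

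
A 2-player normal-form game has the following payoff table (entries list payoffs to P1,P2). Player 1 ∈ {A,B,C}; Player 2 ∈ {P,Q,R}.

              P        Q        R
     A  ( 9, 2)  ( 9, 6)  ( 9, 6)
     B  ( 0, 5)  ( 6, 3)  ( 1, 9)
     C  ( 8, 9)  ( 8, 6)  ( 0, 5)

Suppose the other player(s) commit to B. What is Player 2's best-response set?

P2 best: {R}

u_2(P vs B) = 5
u_2(Q vs B) = 3
u_2(R vs B) = 9
max payoff 9 at {R}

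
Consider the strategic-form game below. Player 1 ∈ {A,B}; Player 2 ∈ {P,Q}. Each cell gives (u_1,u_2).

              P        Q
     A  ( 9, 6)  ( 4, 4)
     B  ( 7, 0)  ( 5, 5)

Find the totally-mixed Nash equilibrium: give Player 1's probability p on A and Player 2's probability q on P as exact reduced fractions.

(p,q) = (5/7, 1/3)

P1 indiff ⇒ q·9+(1-q)·4 = q·7+(1-q)·5 ⇒ q(2) = (1-q)(1) ⇒ q = 1/3
P2 indiff ⇒ p·6+(1-p)·0 = p·4+(1-p)·5 ⇒ p(2) = (1-p)(5) ⇒ p = 5/7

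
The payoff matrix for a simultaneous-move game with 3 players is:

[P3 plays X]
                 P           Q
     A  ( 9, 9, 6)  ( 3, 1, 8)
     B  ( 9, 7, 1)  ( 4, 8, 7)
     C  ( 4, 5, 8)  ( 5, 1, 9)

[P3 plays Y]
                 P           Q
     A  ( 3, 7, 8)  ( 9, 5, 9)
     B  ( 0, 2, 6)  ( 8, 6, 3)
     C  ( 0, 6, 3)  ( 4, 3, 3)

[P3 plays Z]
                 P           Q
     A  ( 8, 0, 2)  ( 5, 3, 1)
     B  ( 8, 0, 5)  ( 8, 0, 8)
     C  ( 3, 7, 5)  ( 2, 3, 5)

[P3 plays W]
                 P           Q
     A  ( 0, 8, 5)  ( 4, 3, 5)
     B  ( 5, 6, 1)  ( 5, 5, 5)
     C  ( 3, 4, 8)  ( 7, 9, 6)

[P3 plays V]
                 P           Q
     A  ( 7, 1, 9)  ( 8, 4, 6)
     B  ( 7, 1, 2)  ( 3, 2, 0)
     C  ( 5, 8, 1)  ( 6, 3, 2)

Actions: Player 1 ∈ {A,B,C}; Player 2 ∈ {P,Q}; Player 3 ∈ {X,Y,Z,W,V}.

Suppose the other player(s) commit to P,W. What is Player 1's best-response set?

u_1(A vs P,W) = 0
u_1(B vs P,W) = 5
u_1(C vs P,W) = 3
max payoff 5 at {B}

argmax u_1 = {B}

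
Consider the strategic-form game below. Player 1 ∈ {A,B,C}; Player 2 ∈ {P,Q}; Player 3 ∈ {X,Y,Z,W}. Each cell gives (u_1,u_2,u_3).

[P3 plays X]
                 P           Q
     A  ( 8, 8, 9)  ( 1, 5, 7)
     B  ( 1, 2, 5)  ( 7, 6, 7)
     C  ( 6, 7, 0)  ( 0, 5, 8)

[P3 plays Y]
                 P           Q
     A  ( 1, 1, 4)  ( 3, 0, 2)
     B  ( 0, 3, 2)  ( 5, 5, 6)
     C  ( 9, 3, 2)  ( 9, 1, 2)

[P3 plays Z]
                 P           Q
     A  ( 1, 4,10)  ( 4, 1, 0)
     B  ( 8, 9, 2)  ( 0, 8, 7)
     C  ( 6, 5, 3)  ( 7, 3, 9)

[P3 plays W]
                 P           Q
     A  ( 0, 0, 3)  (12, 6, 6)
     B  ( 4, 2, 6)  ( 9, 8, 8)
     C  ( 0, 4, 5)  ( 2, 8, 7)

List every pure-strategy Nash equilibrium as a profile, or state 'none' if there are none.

(A,P,X): not NE [P3→Z gives 10>9]
(A,P,Y): not NE [P1→C gives 9>1; P3→Z gives 10>4]
(A,P,Z): not NE [P1→B gives 8>1]
(A,P,W): not NE [P1→B gives 4>0; P2→Q gives 6>0; P3→Z gives 10>3]
(A,Q,X): not NE [P1→B gives 7>1; P2→P gives 8>5]
(A,Q,Y): not NE [P1→C gives 9>3; P2→P gives 1>0; P3→X gives 7>2]
(A,Q,Z): not NE [P1→C gives 7>4; P2→P gives 4>1; P3→X gives 7>0]
(A,Q,W): not NE [P3→X gives 7>6]
(B,P,X): not NE [P1→A gives 8>1; P2→Q gives 6>2; P3→W gives 6>5]
(B,P,Y): not NE [P1→C gives 9>0; P2→Q gives 5>3; P3→W gives 6>2]
(B,P,Z): not NE [P3→W gives 6>2]
(B,P,W): not NE [P2→Q gives 8>2]
(B,Q,X): not NE [P3→W gives 8>7]
(B,Q,Y): not NE [P1→C gives 9>5; P3→W gives 8>6]
(B,Q,Z): not NE [P1→C gives 7>0; P2→P gives 9>8; P3→W gives 8>7]
(B,Q,W): not NE [P1→A gives 12>9]
(C,P,X): not NE [P1→A gives 8>6; P3→W gives 5>0]
(C,P,Y): not NE [P3→W gives 5>2]
(C,P,Z): not NE [P1→B gives 8>6; P3→W gives 5>3]
(C,P,W): not NE [P1→B gives 4>0; P2→Q gives 8>4]
(C,Q,X): not NE [P1→B gives 7>0; P2→P gives 7>5; P3→Z gives 9>8]
(C,Q,Y): not NE [P2→P gives 3>1; P3→Z gives 9>2]
(C,Q,Z): not NE [P2→P gives 5>3]
(C,Q,W): not NE [P1→A gives 12>2; P3→Z gives 9>7]

Equilibria: none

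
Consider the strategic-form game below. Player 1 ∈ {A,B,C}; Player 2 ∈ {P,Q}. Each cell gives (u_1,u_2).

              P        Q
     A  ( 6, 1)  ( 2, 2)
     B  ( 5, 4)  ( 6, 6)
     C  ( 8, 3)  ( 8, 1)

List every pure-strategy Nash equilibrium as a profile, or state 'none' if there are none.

(A,P): not NE [P1→C gives 8>6; P2→Q gives 2>1]
(A,Q): not NE [P1→C gives 8>2]
(B,P): not NE [P1→C gives 8>5; P2→Q gives 6>4]
(B,Q): not NE [P1→C gives 8>6]
(C,P): NE
(C,Q): not NE [P2→P gives 3>1]

NE set: (C,P)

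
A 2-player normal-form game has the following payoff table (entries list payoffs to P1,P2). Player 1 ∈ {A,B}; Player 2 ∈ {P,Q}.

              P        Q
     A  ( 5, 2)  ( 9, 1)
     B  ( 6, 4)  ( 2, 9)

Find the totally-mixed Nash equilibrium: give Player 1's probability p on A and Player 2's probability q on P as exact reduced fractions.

P1 indiff ⇒ q·5+(1-q)·9 = q·6+(1-q)·2 ⇒ q(-1) = (1-q)(-7) ⇒ q = 7/8
P2 indiff ⇒ p·2+(1-p)·4 = p·1+(1-p)·9 ⇒ p(1) = (1-p)(5) ⇒ p = 5/6

P1 mixes 5/6 on A; P2 mixes 7/8 on P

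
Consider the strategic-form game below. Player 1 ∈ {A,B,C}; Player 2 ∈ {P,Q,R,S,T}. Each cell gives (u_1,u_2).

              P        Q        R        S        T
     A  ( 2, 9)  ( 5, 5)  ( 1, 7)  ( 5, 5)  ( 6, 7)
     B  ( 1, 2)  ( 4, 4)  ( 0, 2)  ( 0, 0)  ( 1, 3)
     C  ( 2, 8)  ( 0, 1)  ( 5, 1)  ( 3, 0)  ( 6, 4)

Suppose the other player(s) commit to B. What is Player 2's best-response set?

u_2(P vs B) = 2
u_2(Q vs B) = 4
u_2(R vs B) = 2
u_2(S vs B) = 0
u_2(T vs B) = 3
max payoff 4 at {Q}

P2 best: {Q}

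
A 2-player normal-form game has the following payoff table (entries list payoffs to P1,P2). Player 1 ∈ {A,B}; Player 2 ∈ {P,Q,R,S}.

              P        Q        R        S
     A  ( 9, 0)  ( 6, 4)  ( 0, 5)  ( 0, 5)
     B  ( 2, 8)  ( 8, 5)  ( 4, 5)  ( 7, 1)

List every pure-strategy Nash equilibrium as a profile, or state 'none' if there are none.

Equilibria: none

(A,P): not NE [P2→S gives 5>0]
(A,Q): not NE [P1→B gives 8>6; P2→S gives 5>4]
(A,R): not NE [P1→B gives 4>0]
(A,S): not NE [P1→B gives 7>0]
(B,P): not NE [P1→A gives 9>2]
(B,Q): not NE [P2→P gives 8>5]
(B,R): not NE [P2→P gives 8>5]
(B,S): not NE [P2→P gives 8>1]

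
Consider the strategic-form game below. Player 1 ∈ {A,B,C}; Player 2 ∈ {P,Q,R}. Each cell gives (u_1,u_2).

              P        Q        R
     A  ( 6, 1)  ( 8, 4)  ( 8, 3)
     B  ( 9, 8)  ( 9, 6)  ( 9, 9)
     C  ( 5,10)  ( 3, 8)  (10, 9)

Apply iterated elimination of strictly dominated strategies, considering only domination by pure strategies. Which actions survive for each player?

P1 drop A (B beats it: P:9>6 Q:9>8 R:9>8)
P2 drop Q (P beats it: B:8>6 C:10>8)
P1→{B,C} P2→{P,R}

Remaining: P1:{B,C} P2:{P,R}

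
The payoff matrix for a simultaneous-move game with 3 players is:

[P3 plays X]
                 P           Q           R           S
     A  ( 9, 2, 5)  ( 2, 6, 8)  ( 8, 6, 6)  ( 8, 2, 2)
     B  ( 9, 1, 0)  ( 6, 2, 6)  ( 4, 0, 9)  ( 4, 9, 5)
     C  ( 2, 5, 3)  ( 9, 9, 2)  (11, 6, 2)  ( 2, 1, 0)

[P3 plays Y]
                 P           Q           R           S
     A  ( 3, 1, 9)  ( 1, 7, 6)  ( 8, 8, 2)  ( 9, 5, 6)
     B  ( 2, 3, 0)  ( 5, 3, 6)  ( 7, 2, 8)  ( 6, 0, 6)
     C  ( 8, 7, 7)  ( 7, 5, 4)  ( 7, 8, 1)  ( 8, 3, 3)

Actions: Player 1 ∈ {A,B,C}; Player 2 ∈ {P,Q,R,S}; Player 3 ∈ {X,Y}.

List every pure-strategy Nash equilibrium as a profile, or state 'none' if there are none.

(A,P,X): not NE [P2→R gives 6>2; P3→Y gives 9>5]
(A,P,Y): not NE [P1→C gives 8>3; P2→R gives 8>1]
(A,Q,X): not NE [P1→C gives 9>2]
(A,Q,Y): not NE [P1→C gives 7>1; P2→R gives 8>7; P3→X gives 8>6]
(A,R,X): not NE [P1→C gives 11>8]
(A,R,Y): not NE [P3→X gives 6>2]
(A,S,X): not NE [P2→R gives 6>2; P3→Y gives 6>2]
(A,S,Y): not NE [P2→R gives 8>5]
(B,P,X): not NE [P2→S gives 9>1]
(B,P,Y): not NE [P1→C gives 8>2]
(B,Q,X): not NE [P1→C gives 9>6; P2→S gives 9>2]
(B,Q,Y): not NE [P1→C gives 7>5]
(B,R,X): not NE [P1→C gives 11>4; P2→S gives 9>0]
(B,R,Y): not NE [P1→A gives 8>7; P2→Q gives 3>2; P3→X gives 9>8]
(B,S,X): not NE [P1→A gives 8>4; P3→Y gives 6>5]
(B,S,Y): not NE [P1→A gives 9>6; P2→Q gives 3>0]
(C,P,X): not NE [P1→B gives 9>2; P2→Q gives 9>5; P3→Y gives 7>3]
(C,P,Y): not NE [P2→R gives 8>7]
(C,Q,X): not NE [P3→Y gives 4>2]
(C,Q,Y): not NE [P2→R gives 8>5]
(C,R,X): not NE [P2→Q gives 9>6]
(C,R,Y): not NE [P1→A gives 8>7; P3→X gives 2>1]
(C,S,X): not NE [P1→A gives 8>2; P2→Q gives 9>1; P3→Y gives 3>0]
(C,S,Y): not NE [P1→A gives 9>8; P2→R gives 8>3]

No pure NE.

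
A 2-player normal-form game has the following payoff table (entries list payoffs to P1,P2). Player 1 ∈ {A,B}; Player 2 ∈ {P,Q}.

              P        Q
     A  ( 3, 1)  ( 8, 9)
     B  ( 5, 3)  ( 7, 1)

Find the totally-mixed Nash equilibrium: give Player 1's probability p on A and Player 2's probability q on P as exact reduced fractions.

P1 indiff ⇒ q·3+(1-q)·8 = q·5+(1-q)·7 ⇒ q(-2) = (1-q)(-1) ⇒ q = 1/3
P2 indiff ⇒ p·1+(1-p)·3 = p·9+(1-p)·1 ⇒ p(-8) = (1-p)(-2) ⇒ p = 1/5

(p,q) = (1/5, 1/3)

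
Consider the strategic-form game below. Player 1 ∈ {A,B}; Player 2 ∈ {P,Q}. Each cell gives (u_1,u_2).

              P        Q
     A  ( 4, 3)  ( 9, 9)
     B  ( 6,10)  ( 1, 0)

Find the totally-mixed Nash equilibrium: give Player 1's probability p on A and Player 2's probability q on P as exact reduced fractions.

P1 indiff ⇒ q·4+(1-q)·9 = q·6+(1-q)·1 ⇒ q(-2) = (1-q)(-8) ⇒ q = 4/5
P2 indiff ⇒ p·3+(1-p)·10 = p·9+(1-p)·0 ⇒ p(-6) = (1-p)(-10) ⇒ p = 5/8

(p,q) = (5/8, 4/5)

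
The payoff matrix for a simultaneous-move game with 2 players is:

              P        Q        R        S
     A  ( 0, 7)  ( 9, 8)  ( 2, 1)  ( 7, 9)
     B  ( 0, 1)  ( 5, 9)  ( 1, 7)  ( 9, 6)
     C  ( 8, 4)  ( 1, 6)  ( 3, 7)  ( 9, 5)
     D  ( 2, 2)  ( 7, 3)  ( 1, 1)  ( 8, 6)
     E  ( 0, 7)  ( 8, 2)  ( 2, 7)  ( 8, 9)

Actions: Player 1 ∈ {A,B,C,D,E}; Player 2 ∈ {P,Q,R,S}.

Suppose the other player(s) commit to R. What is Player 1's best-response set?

u_1(A vs R) = 2
u_1(B vs R) = 1
u_1(C vs R) = 3
u_1(D vs R) = 1
u_1(E vs R) = 2
max payoff 3 at {C}

BR_1 = {C}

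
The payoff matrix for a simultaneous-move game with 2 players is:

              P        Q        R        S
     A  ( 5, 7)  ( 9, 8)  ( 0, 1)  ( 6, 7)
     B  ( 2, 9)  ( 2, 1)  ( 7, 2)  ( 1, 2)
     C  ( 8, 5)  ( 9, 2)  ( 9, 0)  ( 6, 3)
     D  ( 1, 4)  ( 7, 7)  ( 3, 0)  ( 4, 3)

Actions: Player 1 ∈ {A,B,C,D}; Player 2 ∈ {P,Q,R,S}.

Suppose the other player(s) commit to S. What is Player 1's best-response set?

P1 best: {A,C}

u_1(A vs S) = 6
u_1(B vs S) = 1
u_1(C vs S) = 6
u_1(D vs S) = 4
max payoff 6 at {A,C}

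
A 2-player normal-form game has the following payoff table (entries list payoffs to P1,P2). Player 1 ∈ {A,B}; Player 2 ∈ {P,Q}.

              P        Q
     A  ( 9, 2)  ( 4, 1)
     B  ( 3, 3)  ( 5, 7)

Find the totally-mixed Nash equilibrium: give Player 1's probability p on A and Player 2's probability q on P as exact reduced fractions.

p=4/5, q=1/7

P1 indiff ⇒ q·9+(1-q)·4 = q·3+(1-q)·5 ⇒ q(6) = (1-q)(1) ⇒ q = 1/7
P2 indiff ⇒ p·2+(1-p)·3 = p·1+(1-p)·7 ⇒ p(1) = (1-p)(4) ⇒ p = 4/5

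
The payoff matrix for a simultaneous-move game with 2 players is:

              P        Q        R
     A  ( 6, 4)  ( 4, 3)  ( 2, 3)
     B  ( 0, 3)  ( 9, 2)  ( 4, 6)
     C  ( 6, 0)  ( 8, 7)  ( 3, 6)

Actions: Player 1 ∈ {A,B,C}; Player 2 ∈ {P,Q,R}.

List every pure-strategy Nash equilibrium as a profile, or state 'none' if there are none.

(A,P): NE
(A,Q): not NE [P1→B gives 9>4; P2→P gives 4>3]
(A,R): not NE [P1→B gives 4>2; P2→P gives 4>3]
(B,P): not NE [P1→C gives 6>0; P2→R gives 6>3]
(B,Q): not NE [P2→R gives 6>2]
(B,R): NE
(C,P): not NE [P2→Q gives 7>0]
(C,Q): not NE [P1→B gives 9>8]
(C,R): not NE [P1→B gives 4>3; P2→Q gives 7>6]

PSNE = {(A,P), (B,R)}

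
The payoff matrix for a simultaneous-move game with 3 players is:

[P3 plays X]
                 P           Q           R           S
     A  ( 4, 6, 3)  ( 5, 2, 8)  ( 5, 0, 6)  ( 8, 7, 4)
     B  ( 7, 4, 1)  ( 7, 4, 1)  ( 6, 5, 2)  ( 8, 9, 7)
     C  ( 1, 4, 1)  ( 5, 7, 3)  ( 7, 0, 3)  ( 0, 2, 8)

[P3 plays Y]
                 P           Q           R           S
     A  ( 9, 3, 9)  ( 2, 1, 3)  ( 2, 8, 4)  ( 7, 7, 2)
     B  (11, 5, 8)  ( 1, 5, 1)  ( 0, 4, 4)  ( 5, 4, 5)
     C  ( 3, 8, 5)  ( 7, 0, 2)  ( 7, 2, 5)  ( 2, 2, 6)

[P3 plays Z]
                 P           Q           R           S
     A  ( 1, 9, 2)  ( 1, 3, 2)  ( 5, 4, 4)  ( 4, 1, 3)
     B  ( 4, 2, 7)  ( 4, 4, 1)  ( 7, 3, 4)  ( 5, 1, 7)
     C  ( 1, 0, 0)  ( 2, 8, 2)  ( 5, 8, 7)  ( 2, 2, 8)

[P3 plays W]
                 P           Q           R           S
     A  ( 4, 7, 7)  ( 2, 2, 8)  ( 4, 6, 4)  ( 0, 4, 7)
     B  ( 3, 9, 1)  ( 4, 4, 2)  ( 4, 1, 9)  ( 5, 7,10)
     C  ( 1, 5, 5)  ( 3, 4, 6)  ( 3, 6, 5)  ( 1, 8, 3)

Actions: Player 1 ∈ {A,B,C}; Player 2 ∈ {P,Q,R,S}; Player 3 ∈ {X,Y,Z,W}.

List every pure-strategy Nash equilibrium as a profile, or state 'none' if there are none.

Nash profiles: (B,P,Y)

(A,P,X): not NE [P1→B gives 7>4; P2→S gives 7>6; P3→Y gives 9>3]
(A,P,Y): not NE [P1→B gives 11>9; P2→R gives 8>3]
(A,P,Z): not NE [P1→B gives 4>1; P3→Y gives 9>2]
(A,P,W): not NE [P3→Y gives 9>7]
(A,Q,X): not NE [P1→B gives 7>5; P2→S gives 7>2]
(A,Q,Y): not NE [P1→C gives 7>2; P2→R gives 8>1; P3→W gives 8>3]
(A,Q,Z): not NE [P1→B gives 4>1; P2→P gives 9>3; P3→W gives 8>2]
(A,Q,W): not NE [P1→B gives 4>2; P2→P gives 7>2]
(A,R,X): not NE [P1→C gives 7>5; P2→S gives 7>0]
(A,R,Y): not NE [P1→C gives 7>2; P3→X gives 6>4]
(A,R,Z): not NE [P1→B gives 7>5; P2→P gives 9>4; P3→X gives 6>4]
(A,R,W): not NE [P2→P gives 7>6; P3→X gives 6>4]
(A,S,X): not NE [P3→W gives 7>4]
(A,S,Y): not NE [P2→R gives 8>7; P3→W gives 7>2]
(A,S,Z): not NE [P1→B gives 5>4; P2→P gives 9>1; P3→W gives 7>3]
(A,S,W): not NE [P1→B gives 5>0; P2→P gives 7>4]
(B,P,X): not NE [P2→S gives 9>4; P3→Y gives 8>1]
(B,P,Y): NE
(B,P,Z): not NE [P2→Q gives 4>2; P3→Y gives 8>7]
(B,P,W): not NE [P1→A gives 4>3; P3→Y gives 8>1]
(B,Q,X): not NE [P2→S gives 9>4; P3→W gives 2>1]
(B,Q,Y): not NE [P1→C gives 7>1; P3→W gives 2>1]
(B,Q,Z): not NE [P3→W gives 2>1]
(B,Q,W): not NE [P2→P gives 9>4]
(B,R,X): not NE [P1→C gives 7>6; P2→S gives 9>5; P3→W gives 9>2]
(B,R,Y): not NE [P1→C gives 7>0; P2→Q gives 5>4; P3→W gives 9>4]
(B,R,Z): not NE [P2→Q gives 4>3; P3→W gives 9>4]
(B,R,W): not NE [P2→P gives 9>1]
(B,S,X): not NE [P3→W gives 10>7]
(B,S,Y): not NE [P1→A gives 7>5; P2→Q gives 5>4; P3→W gives 10>5]
(B,S,Z): not NE [P2→Q gives 4>1; P3→W gives 10>7]
(B,S,W): not NE [P2→P gives 9>7]
(C,P,X): not NE [P1→B gives 7>1; P2→Q gives 7>4; P3→W gives 5>1]
(C,P,Y): not NE [P1→B gives 11>3]
(C,P,Z): not NE [P1→B gives 4>1; P2→R gives 8>0; P3→W gives 5>0]
(C,P,W): not NE [P1→A gives 4>1; P2→S gives 8>5]
(C,Q,X): not NE [P1→B gives 7>5; P3→W gives 6>3]
(C,Q,Y): not NE [P2→P gives 8>0; P3→W gives 6>2]
(C,Q,Z): not NE [P1→B gives 4>2; P3→W gives 6>2]
(C,Q,W): not NE [P1→B gives 4>3; P2→S gives 8>4]
(C,R,X): not NE [P2→Q gives 7>0; P3→Z gives 7>3]
(C,R,Y): not NE [P2→P gives 8>2; P3→Z gives 7>5]
(C,R,Z): not NE [P1→B gives 7>5]
(C,R,W): not NE [P1→B gives 4>3; P2→S gives 8>6; P3→Z gives 7>5]
(C,S,X): not NE [P1→B gives 8>0; P2→Q gives 7>2]
(C,S,Y): not NE [P1→A gives 7>2; P2→P gives 8>2; P3→Z gives 8>6]
(C,S,Z): not NE [P1→B gives 5>2; P2→R gives 8>2]
(C,S,W): not NE [P1→B gives 5>1; P3→Z gives 8>3]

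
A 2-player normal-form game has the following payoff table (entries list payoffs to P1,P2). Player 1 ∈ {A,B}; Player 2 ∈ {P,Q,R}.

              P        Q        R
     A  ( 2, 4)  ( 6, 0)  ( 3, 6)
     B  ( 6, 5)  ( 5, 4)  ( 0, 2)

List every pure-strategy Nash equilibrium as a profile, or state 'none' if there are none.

(A,P): not NE [P1→B gives 6>2; P2→R gives 6>4]
(A,Q): not NE [P2→R gives 6>0]
(A,R): NE
(B,P): NE
(B,Q): not NE [P1→A gives 6>5; P2→P gives 5>4]
(B,R): not NE [P1→A gives 3>0; P2→P gives 5>2]

Nash profiles: (A,R), (B,P)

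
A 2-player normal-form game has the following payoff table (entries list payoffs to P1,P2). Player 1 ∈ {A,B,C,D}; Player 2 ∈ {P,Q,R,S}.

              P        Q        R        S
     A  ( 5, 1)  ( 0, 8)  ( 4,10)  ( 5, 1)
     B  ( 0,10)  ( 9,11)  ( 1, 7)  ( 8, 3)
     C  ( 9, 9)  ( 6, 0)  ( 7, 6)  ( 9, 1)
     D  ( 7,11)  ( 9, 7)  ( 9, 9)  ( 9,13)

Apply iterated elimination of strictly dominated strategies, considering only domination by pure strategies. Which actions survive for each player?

Survivors P1:{B,C,D} P2:{P,Q,S}

P1 drop A (C beats it: P:9>5 Q:6>0 R:7>4 S:9>5)
P2 drop R (P beats it: B:10>7 C:9>6 D:11>9)
P1→{B,C,D} P2→{P,Q,S}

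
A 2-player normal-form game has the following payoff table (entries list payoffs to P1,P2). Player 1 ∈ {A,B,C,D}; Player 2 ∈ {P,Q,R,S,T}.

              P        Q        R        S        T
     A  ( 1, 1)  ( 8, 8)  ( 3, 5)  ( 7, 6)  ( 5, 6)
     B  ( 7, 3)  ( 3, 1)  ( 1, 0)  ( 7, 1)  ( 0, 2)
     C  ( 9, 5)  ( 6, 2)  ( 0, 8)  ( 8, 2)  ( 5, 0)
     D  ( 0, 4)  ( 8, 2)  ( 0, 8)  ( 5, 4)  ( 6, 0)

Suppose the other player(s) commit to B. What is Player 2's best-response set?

argmax u_2 = {P}

u_2(P vs B) = 3
u_2(Q vs B) = 1
u_2(R vs B) = 0
u_2(S vs B) = 1
u_2(T vs B) = 2
max payoff 3 at {P}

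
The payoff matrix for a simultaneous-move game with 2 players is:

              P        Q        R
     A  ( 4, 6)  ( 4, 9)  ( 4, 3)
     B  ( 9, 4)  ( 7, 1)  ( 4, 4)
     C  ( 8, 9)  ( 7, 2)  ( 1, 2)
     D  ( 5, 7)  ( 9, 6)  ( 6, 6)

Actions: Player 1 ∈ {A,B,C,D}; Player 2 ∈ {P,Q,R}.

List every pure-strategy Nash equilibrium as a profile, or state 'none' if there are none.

(A,P): not NE [P1→B gives 9>4; P2→Q gives 9>6]
(A,Q): not NE [P1→D gives 9>4]
(A,R): not NE [P1→D gives 6>4; P2→Q gives 9>3]
(B,P): NE
(B,Q): not NE [P1→D gives 9>7; P2→R gives 4>1]
(B,R): not NE [P1→D gives 6>4]
(C,P): not NE [P1→B gives 9>8]
(C,Q): not NE [P1→D gives 9>7; P2→P gives 9>2]
(C,R): not NE [P1→D gives 6>1; P2→P gives 9>2]
(D,P): not NE [P1→B gives 9>5]
(D,Q): not NE [P2→P gives 7>6]
(D,R): not NE [P2→P gives 7>6]

PSNE = {(B,P)}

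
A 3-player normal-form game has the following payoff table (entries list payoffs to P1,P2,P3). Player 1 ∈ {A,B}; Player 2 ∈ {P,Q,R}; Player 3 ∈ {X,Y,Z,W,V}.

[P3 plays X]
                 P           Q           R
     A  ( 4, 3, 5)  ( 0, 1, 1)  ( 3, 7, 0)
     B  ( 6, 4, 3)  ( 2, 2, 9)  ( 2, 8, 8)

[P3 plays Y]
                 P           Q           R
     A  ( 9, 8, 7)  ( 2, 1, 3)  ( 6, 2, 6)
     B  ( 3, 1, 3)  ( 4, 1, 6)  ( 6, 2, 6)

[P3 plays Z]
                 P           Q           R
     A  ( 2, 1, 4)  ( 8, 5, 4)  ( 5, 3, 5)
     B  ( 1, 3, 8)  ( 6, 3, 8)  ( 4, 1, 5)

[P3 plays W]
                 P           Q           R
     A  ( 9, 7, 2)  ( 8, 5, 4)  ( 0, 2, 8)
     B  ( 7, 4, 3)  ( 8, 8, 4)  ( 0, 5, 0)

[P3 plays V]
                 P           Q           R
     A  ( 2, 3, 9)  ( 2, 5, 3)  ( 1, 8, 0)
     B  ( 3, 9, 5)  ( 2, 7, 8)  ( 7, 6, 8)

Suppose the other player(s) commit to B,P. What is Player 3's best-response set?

u_3(X vs B,P) = 3
u_3(Y vs B,P) = 3
u_3(Z vs B,P) = 8
u_3(W vs B,P) = 3
u_3(V vs B,P) = 5
max payoff 8 at {Z}

argmax u_3 = {Z}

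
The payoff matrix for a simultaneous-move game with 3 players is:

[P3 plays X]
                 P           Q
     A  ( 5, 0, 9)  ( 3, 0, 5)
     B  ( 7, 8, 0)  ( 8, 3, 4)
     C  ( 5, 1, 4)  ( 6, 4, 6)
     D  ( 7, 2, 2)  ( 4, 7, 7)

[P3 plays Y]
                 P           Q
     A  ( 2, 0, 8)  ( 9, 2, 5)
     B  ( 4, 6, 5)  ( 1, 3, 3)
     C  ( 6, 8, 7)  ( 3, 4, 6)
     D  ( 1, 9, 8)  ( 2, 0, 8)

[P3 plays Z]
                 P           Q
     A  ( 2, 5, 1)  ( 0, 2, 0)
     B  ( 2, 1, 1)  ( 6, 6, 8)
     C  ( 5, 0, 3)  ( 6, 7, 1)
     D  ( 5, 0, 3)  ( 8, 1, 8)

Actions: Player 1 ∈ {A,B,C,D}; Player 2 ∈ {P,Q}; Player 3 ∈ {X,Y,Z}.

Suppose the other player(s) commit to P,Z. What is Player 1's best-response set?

u_1(A vs P,Z) = 2
u_1(B vs P,Z) = 2
u_1(C vs P,Z) = 5
u_1(D vs P,Z) = 5
max payoff 5 at {C,D}

BR_1 = {C,D}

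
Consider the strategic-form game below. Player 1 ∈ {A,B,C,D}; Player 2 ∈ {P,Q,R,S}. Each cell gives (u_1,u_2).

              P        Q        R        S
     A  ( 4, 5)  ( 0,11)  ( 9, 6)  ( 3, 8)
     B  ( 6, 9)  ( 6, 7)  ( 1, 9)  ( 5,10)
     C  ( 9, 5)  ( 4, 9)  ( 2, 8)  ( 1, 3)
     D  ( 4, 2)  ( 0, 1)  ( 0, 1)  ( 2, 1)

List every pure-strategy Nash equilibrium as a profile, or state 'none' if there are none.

PSNE = {(B,S)}

(A,P): not NE [P1→C gives 9>4; P2→Q gives 11>5]
(A,Q): not NE [P1→B gives 6>0]
(A,R): not NE [P2→Q gives 11>6]
(A,S): not NE [P1→B gives 5>3; P2→Q gives 11>8]
(B,P): not NE [P1→C gives 9>6; P2→S gives 10>9]
(B,Q): not NE [P2→S gives 10>7]
(B,R): not NE [P1→A gives 9>1; P2→S gives 10>9]
(B,S): NE
(C,P): not NE [P2→Q gives 9>5]
(C,Q): not NE [P1→B gives 6>4]
(C,R): not NE [P1→A gives 9>2; P2→Q gives 9>8]
(C,S): not NE [P1→B gives 5>1; P2→Q gives 9>3]
(D,P): not NE [P1→C gives 9>4]
(D,Q): not NE [P1→B gives 6>0; P2→P gives 2>1]
(D,R): not NE [P1→A gives 9>0; P2→P gives 2>1]
(D,S): not NE [P1→B gives 5>2; P2→P gives 2>1]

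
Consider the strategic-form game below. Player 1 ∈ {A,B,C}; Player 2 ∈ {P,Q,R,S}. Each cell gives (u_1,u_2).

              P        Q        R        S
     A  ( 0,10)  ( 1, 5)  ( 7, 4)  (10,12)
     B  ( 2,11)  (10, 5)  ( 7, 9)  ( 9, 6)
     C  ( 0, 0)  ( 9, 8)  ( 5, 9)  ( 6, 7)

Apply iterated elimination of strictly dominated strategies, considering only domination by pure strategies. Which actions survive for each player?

Remaining: P1:{A,B} P2:{P,S}

P1 drop C (B beats it: P:2>0 Q:10>9 R:7>5 S:9>6)
P2 drop Q (P beats it: A:10>5 B:11>5)
P2 drop R (P beats it: A:10>4 B:11>9)
P1→{A,B} P2→{P,S}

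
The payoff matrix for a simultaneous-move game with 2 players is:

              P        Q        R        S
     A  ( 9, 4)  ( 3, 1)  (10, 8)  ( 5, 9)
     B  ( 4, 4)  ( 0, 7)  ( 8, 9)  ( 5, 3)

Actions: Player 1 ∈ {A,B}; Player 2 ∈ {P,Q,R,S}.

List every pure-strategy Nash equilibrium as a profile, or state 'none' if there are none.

Nash profiles: (A,S)

(A,P): not NE [P2→S gives 9>4]
(A,Q): not NE [P2→S gives 9>1]
(A,R): not NE [P2→S gives 9>8]
(A,S): NE
(B,P): not NE [P1→A gives 9>4; P2→R gives 9>4]
(B,Q): not NE [P1→A gives 3>0; P2→R gives 9>7]
(B,R): not NE [P1→A gives 10>8]
(B,S): not NE [P2→R gives 9>3]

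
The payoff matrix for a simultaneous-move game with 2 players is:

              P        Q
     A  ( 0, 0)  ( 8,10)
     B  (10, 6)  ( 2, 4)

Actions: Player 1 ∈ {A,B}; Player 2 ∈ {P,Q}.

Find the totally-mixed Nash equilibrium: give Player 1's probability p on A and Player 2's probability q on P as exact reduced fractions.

p=1/6, q=3/8

P1 indiff ⇒ q·0+(1-q)·8 = q·10+(1-q)·2 ⇒ q(-10) = (1-q)(-6) ⇒ q = 3/8
P2 indiff ⇒ p·0+(1-p)·6 = p·10+(1-p)·4 ⇒ p(-10) = (1-p)(-2) ⇒ p = 1/6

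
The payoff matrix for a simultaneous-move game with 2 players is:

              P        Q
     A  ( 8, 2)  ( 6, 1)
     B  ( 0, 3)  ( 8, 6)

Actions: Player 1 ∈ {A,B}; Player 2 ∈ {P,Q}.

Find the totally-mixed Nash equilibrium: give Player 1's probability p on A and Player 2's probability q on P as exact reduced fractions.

P1 indiff ⇒ q·8+(1-q)·6 = q·0+(1-q)·8 ⇒ q(8) = (1-q)(2) ⇒ q = 1/5
P2 indiff ⇒ p·2+(1-p)·3 = p·1+(1-p)·6 ⇒ p(1) = (1-p)(3) ⇒ p = 3/4

(p,q) = (3/4, 1/5)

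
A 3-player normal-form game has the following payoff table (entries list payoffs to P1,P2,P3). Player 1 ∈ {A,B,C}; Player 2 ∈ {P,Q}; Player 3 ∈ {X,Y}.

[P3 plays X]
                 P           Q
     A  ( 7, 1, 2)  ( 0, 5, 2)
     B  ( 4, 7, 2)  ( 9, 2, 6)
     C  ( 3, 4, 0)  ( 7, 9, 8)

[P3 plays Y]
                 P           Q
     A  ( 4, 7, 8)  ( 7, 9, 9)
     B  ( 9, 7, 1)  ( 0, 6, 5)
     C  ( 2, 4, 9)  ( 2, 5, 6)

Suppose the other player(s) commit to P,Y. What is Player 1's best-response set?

u_1(A vs P,Y) = 4
u_1(B vs P,Y) = 9
u_1(C vs P,Y) = 2
max payoff 9 at {B}

BR_1 = {B}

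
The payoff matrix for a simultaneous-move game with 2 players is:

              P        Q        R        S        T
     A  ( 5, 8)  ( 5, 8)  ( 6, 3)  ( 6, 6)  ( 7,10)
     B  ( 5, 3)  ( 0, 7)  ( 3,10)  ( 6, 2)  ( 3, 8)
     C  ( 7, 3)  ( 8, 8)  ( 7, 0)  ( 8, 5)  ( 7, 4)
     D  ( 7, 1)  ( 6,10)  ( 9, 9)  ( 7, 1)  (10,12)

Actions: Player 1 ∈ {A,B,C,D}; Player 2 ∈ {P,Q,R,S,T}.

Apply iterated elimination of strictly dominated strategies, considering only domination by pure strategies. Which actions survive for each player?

P1 drop A (D beats it: P:7>5 Q:6>5 R:9>6 S:7>6 T:10>7)
P1 drop B (C beats it: P:7>5 Q:8>0 R:7>3 S:8>6 T:7>3)
P2 drop P (Q beats it: C:8>3 D:10>1)
P2 drop R (Q beats it: C:8>0 D:10>9)
P2 drop S (Q beats it: C:8>5 D:10>1)
P1→{C,D} P2→{Q,T}

Remaining: P1:{C,D} P2:{Q,T}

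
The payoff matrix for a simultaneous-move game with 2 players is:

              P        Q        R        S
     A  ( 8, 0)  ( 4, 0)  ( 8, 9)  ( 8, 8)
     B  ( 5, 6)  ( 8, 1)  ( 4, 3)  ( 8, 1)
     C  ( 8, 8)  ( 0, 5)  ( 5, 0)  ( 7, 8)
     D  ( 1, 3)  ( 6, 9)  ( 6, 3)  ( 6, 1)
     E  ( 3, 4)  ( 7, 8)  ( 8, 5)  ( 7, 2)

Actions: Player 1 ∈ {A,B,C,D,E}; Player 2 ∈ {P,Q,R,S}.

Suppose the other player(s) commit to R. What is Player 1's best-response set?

P1 best: {A,E}

u_1(A vs R) = 8
u_1(B vs R) = 4
u_1(C vs R) = 5
u_1(D vs R) = 6
u_1(E vs R) = 8
max payoff 8 at {A,E}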